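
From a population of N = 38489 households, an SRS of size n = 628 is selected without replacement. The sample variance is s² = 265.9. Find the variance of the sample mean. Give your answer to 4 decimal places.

Under SRS without replacement, Var(ȳ) = (1 − f)·s²/n with f = n/N = 628/38489 = 0.01631635.
Var(ȳ) = (1 − 0.01631635)·265.9/628 = 0.98368365·0.42340764 = 0.41649918.

0.4165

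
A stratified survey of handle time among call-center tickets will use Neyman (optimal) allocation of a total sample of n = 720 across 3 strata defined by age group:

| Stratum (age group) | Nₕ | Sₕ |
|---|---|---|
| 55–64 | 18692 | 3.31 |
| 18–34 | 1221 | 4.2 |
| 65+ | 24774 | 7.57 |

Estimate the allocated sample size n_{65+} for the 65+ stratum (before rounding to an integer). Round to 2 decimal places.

530.48

Neyman allocation: nₕ = n·NₕSₕ / Σⱼ NⱼSⱼ.
Σ NⱼSⱼ = 18692·3.31 + 1221·4.2 + 24774·7.57 = 254537.9.
n_{65+} = 720·24774·7.57 / 254537.9 = 530.48.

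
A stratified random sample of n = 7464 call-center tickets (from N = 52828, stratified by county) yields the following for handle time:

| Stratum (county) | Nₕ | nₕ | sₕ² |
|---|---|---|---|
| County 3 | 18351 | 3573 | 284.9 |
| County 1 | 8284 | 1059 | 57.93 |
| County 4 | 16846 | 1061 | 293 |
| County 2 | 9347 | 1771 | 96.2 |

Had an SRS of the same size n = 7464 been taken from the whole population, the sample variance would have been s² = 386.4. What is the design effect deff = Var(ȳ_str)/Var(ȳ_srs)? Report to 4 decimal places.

0.8236

Var(ȳ_str) = Σ Wₕ²(1−fₕ)sₕ²/nₕ with Wₕ = Nₕ/52828:
  County 3: (18351/52828)²·(1−3573/18351)·284.9/3573 = 0.0077483012
  County 1: (8284/52828)²·(1−1059/8284)·57.93/1059 = 0.0011731598
  County 4: (16846/52828)²·(1−1061/16846)·293/1061 = 0.026312692
  County 2: (9347/52828)²·(1−1771/9347)·96.2/1771 = 0.0013782893
  → Var(ȳ_str) = 0.036612442.
Var(ȳ_srs) = (1 − 7464/52828)·386.4/7464 = 0.044454186.
deff = 0.036612442 / 0.044454186 = 0.8236.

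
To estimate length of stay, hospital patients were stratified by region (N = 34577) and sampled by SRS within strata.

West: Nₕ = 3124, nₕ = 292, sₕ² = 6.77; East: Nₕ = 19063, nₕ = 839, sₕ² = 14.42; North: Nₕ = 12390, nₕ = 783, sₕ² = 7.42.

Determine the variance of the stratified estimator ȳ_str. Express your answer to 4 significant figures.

0.006306

Var(ȳ_str) = Σₕ Wₕ²(1 − fₕ)sₕ²/nₕ with Wₕ = Nₕ/N, N = 34577.
West: Wₕ = 0.09034908; term = 0.09034908²·(1 − 0.09346991)·6.77/292 = 1.7156768 × 10^-4.
East: Wₕ = 0.55132024; term = 0.55132024²·(1 − 0.04401196)·14.42/839 = 0.0049941736.
North: Wₕ = 0.35833068; term = 0.35833068²·(1 − 0.06319613)·7.42/783 = 0.0011398792.
Sum = 0.0063056205.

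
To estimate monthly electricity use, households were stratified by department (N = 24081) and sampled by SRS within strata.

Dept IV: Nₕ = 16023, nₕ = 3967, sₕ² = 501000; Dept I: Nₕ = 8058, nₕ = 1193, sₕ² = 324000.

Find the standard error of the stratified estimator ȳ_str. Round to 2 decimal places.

8.24

Var(ȳ_str) = Σₕ Wₕ²(1 − fₕ)sₕ²/nₕ with Wₕ = Nₕ/N, N = 24081.
Dept IV: Wₕ = 0.66537934; term = 0.66537934²·(1 − 0.24758160)·501000/3967 = 42.070102.
Dept I: Wₕ = 0.33462066; term = 0.33462066²·(1 − 0.14805163)·324000/1193 = 25.90737.
Sum = 67.977472.
SE = √(67.977472) = 8.24.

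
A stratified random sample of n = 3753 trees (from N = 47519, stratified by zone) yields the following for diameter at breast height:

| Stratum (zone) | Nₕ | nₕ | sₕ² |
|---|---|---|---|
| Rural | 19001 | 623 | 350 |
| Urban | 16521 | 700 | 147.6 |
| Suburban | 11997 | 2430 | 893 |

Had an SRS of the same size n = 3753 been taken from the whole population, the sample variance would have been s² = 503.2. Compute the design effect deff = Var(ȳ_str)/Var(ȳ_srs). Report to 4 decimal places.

Var(ȳ_str) = Σ Wₕ²(1−fₕ)sₕ²/nₕ with Wₕ = Nₕ/47519:
  Rural: (19001/47519)²·(1−623/19001)·350/623 = 0.086880061
  Urban: (16521/47519)²·(1−700/16521)·147.6/700 = 0.024407539
  Suburban: (11997/47519)²·(1−2430/11997)·893/2430 = 0.018679233
  → Var(ȳ_str) = 0.12996683.
Var(ȳ_srs) = (1 − 3753/47519)·503.2/3753 = 0.12348995.
deff = 0.12996683 / 0.12348995 = 1.0524.

1.0524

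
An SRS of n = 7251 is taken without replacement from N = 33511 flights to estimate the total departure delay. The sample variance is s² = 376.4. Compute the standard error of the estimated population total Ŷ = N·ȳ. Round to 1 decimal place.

6758.8

Var(Ŷ) = N²·Var(ȳ) = N²·(1 − n/N)·s²/n.
f = 7251/33511 = 0.21637671; Var(ȳ) = 0.78362329·376.4/7251 = 0.040677949.
Var(Ŷ) = 33511² · 0.040677949 = 4.5680813 × 10^7.
SE(Ŷ) = √(4.5680813 × 10^7) = 6758.8.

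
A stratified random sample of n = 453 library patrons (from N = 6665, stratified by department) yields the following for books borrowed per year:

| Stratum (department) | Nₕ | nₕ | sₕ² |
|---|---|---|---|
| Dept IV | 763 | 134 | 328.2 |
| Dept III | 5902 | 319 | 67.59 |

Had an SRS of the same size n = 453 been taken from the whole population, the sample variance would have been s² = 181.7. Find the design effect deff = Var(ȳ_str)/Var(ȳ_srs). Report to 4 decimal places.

0.4912

Var(ȳ_str) = Σ Wₕ²(1−fₕ)sₕ²/nₕ with Wₕ = Nₕ/6665:
  Dept IV: (763/6665)²·(1−134/763)·328.2/134 = 0.026461146
  Dept III: (5902/6665)²·(1−319/5902)·67.59/319 = 0.15716589
  → Var(ȳ_str) = 0.18362704.
Var(ȳ_srs) = (1 − 453/6665)·181.7/453 = 0.37384194.
deff = 0.18362704 / 0.37384194 = 0.4912.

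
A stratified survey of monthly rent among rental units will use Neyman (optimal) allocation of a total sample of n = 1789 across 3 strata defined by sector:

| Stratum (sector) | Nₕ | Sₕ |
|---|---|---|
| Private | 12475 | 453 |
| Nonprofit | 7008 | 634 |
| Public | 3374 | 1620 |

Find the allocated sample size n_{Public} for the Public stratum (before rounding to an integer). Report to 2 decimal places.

628.43

Neyman allocation: nₕ = n·NₕSₕ / Σⱼ NⱼSⱼ.
Σ NⱼSⱼ = 12475·453 + 7008·634 + 3374·1620 = 1.5560127 × 10^7.
n_{Public} = 1789·3374·1620 / (1.5560127 × 10^7) = 628.43.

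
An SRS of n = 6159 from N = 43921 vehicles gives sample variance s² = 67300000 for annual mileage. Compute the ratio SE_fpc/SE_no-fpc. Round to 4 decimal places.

f = n/N = 6159/43921 = 0.14022905.
SE_no-fpc = √(s²/n) = 104.53276; SE_fpc = √((1−f)s²/n) = 96.926786.
Ratio = √(1−f) = 0.92723835.

0.9272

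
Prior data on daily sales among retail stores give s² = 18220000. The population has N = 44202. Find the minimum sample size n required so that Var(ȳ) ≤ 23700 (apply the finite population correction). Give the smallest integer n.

Without fpc, n₀ = s²/D = 18220000/23700 = 768.7764.
With fpc, (1 − n/N)·s²/n ≤ D requires n ≥ n₀/(1 + n₀/N) = 768.7764/(1 + 768.7764/44202) = 755.6342.
Rounding up, n = 756.

756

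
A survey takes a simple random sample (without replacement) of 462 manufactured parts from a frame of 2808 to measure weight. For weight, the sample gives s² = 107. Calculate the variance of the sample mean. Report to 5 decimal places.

0.19350

Under SRS without replacement, Var(ȳ) = (1 − f)·s²/n with f = n/N = 462/2808 = 0.16452991.
Var(ȳ) = (1 − 0.16452991)·107/462 = 0.83547009·0.23160173 = 0.19349632.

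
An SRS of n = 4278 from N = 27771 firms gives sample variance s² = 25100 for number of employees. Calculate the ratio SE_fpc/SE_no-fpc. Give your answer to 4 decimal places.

0.9198

f = n/N = 4278/27771 = 0.15404559.
SE_no-fpc = √(s²/n) = 2.4222361; SE_fpc = √((1−f)s²/n) = 2.2278705.
Ratio = √(1−f) = 0.91975780.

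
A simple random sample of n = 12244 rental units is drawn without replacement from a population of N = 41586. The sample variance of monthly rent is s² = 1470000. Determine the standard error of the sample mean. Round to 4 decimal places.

Under SRS without replacement, Var(ȳ) = (1 − f)·s²/n with f = n/N = 12244/41586 = 0.29442601.
Var(ȳ) = (1 − 0.29442601)·1470000/12244 = 0.70557399·120.0588 = 84.71037.
SE(ȳ) = √(84.71037) = 9.2038.

9.2038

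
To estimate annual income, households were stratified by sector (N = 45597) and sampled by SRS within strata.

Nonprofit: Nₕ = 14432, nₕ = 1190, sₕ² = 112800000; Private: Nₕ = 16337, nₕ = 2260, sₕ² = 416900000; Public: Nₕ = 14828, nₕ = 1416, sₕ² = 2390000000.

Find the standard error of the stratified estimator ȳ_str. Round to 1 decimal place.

Var(ȳ_str) = Σₕ Wₕ²(1 − fₕ)sₕ²/nₕ with Wₕ = Nₕ/N, N = 45597.
Nonprofit: Wₕ = 0.31651205; term = 0.31651205²·(1 − 0.08245565)·112800000/1190 = 8713.0399.
Private: Wₕ = 0.35829112; term = 0.35829112²·(1 − 0.13833629)·416900000/2260 = 20404.847.
Public: Wₕ = 0.32519683; term = 0.32519683²·(1 − 0.09549501)·2390000000/1416 = 161450.07.
Sum = 190567.96.
SE = √(190567.96) = 436.5.

436.5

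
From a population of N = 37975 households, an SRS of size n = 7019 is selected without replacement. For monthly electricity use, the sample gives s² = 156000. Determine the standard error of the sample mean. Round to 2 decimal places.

4.26

Under SRS without replacement, Var(ȳ) = (1 − f)·s²/n with f = n/N = 7019/37975 = 0.18483213.
Var(ȳ) = (1 − 0.18483213)·156000/7019 = 0.81516787·22.225388 = 18.117422.
SE(ȳ) = √(18.117422) = 4.26.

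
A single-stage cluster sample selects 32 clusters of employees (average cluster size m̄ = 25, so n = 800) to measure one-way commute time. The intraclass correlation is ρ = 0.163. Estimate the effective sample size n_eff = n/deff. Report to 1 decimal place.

deff = 1 + (25 − 1)·0.163 = 1 + 3.912 = 4.912.
n_eff = 800 / 4.912 = 162.9.

162.9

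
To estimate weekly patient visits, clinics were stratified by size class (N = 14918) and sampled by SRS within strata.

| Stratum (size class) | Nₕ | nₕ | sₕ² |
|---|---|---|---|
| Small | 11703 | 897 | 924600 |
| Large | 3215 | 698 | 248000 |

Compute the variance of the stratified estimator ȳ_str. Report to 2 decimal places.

598.66

Var(ȳ_str) = Σₕ Wₕ²(1 − fₕ)sₕ²/nₕ with Wₕ = Nₕ/N, N = 14918.
Small: Wₕ = 0.78448854; term = 0.78448854²·(1 − 0.07664701)·924600/897 = 585.73666.
Large: Wₕ = 0.21551146; term = 0.21551146²·(1 − 0.21710731)·248000/698 = 12.919308.
Sum = 598.65597.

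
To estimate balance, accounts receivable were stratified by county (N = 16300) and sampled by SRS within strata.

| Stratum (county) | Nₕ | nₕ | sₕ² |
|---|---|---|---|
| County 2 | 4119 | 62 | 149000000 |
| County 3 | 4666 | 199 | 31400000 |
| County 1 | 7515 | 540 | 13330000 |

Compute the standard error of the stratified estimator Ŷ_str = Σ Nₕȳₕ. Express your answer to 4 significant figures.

Var(Ŷ_str) = Σₕ Nₕ²(1 − fₕ)sₕ²/nₕ.
County 2: 4119²·(1 − 62/4119)·149000000/62 = 4.0159785 × 10^13.
County 3: 4666²·(1 − 199/4666)·31400000/199 = 3.2887984 × 10^12.
County 1: 7515²·(1 − 540/7515)·13330000/540 = 1.2939264 × 10^12.
Sum = 4.474251 × 10^13.
SE = √(4.474251 × 10^13) = 6.689 × 10^6.

6.689 × 10^6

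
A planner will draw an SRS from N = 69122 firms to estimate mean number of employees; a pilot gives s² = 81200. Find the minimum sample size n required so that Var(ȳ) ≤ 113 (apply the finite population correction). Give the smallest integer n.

712

Without fpc, n₀ = s²/D = 81200/113 = 718.5841.
With fpc, (1 − n/N)·s²/n ≤ D requires n ≥ n₀/(1 + n₀/N) = 718.5841/(1 + 718.5841/69122) = 711.1906.
Rounding up, n = 712.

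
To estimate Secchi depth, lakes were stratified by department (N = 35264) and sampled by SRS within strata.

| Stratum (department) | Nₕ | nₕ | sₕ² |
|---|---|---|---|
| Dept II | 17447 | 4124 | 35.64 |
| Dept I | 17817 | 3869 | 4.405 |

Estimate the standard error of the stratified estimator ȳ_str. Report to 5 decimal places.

0.04293

Var(ȳ_str) = Σₕ Wₕ²(1 − fₕ)sₕ²/nₕ with Wₕ = Nₕ/N, N = 35264.
Dept II: Wₕ = 0.49475386; term = 0.49475386²·(1 − 0.23637302)·35.64/4124 = 0.0016153948.
Dept I: Wₕ = 0.50524614; term = 0.50524614²·(1 − 0.21715216)·4.405/3869 = 2.2752575 × 10^-4.
Sum = 0.0018429206.
SE = √(0.0018429206) = 0.04293.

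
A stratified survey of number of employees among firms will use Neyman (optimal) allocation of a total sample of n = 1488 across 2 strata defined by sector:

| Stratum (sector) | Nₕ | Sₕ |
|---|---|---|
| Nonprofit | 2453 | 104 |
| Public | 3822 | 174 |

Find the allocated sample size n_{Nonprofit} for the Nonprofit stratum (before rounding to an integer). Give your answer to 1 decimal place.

Neyman allocation: nₕ = n·NₕSₕ / Σⱼ NⱼSⱼ.
Σ NⱼSⱼ = 2453·104 + 3822·174 = 920140.
n_{Nonprofit} = 1488·2453·104 / 920140 = 412.6.

412.6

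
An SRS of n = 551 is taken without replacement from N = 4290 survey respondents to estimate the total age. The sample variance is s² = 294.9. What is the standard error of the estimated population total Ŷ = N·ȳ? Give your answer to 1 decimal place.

2930.0

Var(Ŷ) = N²·Var(ȳ) = N²·(1 − n/N)·s²/n.
f = 551/4290 = 0.12843823; Var(ȳ) = 0.87156177·294.9/551 = 0.46646745.
Var(Ŷ) = 4290² · 0.46646745 = 8.5849136 × 10^6.
SE(Ŷ) = √(8.5849136 × 10^6) = 2930.0.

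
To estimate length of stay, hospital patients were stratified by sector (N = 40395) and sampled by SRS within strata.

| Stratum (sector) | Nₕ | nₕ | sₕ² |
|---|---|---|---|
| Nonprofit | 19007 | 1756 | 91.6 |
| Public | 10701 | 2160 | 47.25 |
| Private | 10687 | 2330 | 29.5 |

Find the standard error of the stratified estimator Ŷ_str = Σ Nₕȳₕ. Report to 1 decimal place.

Var(Ŷ_str) = Σₕ Nₕ²(1 − fₕ)sₕ²/nₕ.
Nonprofit: 19007²·(1 − 1756/19007)·91.6/1756 = 1.7104044 × 10^7.
Public: 10701²·(1 − 2160/10701)·47.25/2160 = 1.9993146 × 10^6.
Private: 10687²·(1 − 2330/10687)·29.5/2330 = 1.1307649 × 10^6.
Sum = 2.0234124 × 10^7.
SE = √(2.0234124 × 10^7) = 4498.2.

4498.2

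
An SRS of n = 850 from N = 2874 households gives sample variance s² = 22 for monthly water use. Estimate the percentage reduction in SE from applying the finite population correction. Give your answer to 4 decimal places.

f = n/N = 850/2874 = 0.29575505.
SE_no-fpc = √(s²/n) = 0.16087993; SE_fpc = √((1−f)s²/n) = 0.13500932.
Ratio = √(1−f) = 0.83919304. Reduction = 100·(1 − 0.83919304) = 16.0807%.

16.0807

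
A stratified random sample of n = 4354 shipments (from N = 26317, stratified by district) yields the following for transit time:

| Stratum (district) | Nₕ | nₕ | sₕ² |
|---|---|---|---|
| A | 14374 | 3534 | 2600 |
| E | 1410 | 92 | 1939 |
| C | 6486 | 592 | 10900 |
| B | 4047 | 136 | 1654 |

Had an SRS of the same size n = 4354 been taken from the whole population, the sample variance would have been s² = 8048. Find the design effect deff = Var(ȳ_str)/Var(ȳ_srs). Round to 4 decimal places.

Var(ȳ_str) = Σ Wₕ²(1−fₕ)sₕ²/nₕ with Wₕ = Nₕ/26317:
  A: (14374/26317)²·(1−3534/14374)·2600/3534 = 0.16551637
  E: (1410/26317)²·(1−92/1410)·1939/92 = 0.056552492
  C: (6486/26317)²·(1−592/6486)·10900/592 = 1.0162934
  B: (4047/26317)²·(1−136/4047)·1654/136 = 0.27793603
  → Var(ȳ_str) = 1.5162983.
Var(ȳ_srs) = (1 − 4354/26317)·8048/4354 = 1.5426053.
deff = 1.5162983 / 1.5426053 = 0.9829.

0.9829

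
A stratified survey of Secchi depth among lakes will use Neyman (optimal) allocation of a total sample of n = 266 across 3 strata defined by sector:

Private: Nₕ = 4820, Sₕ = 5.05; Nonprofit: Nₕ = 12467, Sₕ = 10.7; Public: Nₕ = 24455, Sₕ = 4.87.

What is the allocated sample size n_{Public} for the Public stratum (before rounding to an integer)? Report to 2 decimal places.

Neyman allocation: nₕ = n·NₕSₕ / Σⱼ NⱼSⱼ.
Σ NⱼSⱼ = 4820·5.05 + 12467·10.7 + 24455·4.87 = 276833.75.
n_{Public} = 266·24455·4.87 / 276833.75 = 114.44.

114.44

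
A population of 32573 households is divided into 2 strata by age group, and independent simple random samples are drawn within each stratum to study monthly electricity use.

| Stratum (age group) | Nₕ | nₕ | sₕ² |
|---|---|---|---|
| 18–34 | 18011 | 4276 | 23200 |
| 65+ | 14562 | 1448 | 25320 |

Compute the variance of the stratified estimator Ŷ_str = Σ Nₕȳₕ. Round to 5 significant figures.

Var(Ŷ_str) = Σₕ Nₕ²(1 − fₕ)sₕ²/nₕ.
18–34: 18011²·(1 − 4276/18011)·23200/4276 = 1.3421986 × 10^9.
65+: 14562²·(1 − 1448/14562)·25320/1448 = 3.3392685 × 10^9.
Sum = 4.6814671 × 10^9.

4.6815 × 10^9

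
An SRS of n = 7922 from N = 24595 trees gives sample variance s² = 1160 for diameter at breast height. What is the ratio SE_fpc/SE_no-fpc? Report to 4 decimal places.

f = n/N = 7922/24595 = 0.32209799.
SE_no-fpc = √(s²/n) = 0.38265869; SE_fpc = √((1−f)s²/n) = 0.31506128.
Ratio = √(1−f) = 0.82334805.

0.8233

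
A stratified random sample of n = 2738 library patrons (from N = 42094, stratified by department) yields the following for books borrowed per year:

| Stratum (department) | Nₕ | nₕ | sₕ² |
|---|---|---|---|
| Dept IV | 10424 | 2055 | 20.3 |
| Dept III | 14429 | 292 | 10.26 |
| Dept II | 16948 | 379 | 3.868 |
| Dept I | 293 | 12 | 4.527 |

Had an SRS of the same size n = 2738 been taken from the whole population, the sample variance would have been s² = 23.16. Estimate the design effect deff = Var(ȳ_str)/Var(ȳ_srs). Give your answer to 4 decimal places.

Var(ȳ_str) = Σ Wₕ²(1−fₕ)sₕ²/nₕ with Wₕ = Nₕ/42094:
  Dept IV: (10424/42094)²·(1−2055/10424)·20.3/2055 = 4.8635321 × 10^-4
  Dept III: (14429/42094)²·(1−292/14429)·10.26/292 = 0.0040449914
  Dept II: (16948/42094)²·(1−379/16948)·3.868/379 = 0.0016174156
  Dept I: (293/42094)²·(1−12/293)·4.527/12 = 1.7529228 × 10^-5
  → Var(ȳ_str) = 0.0061662894.
Var(ȳ_srs) = (1 − 2738/42094)·23.16/2738 = 0.0079085318.
deff = 0.0061662894 / 0.0079085318 = 0.7797.

0.7797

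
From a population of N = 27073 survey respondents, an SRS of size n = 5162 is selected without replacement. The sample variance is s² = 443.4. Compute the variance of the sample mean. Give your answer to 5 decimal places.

Under SRS without replacement, Var(ȳ) = (1 − f)·s²/n with f = n/N = 5162/27073 = 0.19066967.
Var(ȳ) = (1 − 0.19066967)·443.4/5162 = 0.80933033·0.085896939 = 0.069518998.

0.06952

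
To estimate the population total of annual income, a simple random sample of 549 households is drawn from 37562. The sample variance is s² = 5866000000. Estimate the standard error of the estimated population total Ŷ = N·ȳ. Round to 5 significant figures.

1.2188 × 10^8

Var(Ŷ) = N²·Var(ȳ) = N²·(1 − n/N)·s²/n.
f = 549/37562 = 0.01461584; Var(ȳ) = 0.98538416·5866000000/549 = 1.0528713 × 10^7.
Var(Ŷ) = 37562² · (1.0528713 × 10^7) = 1.4855002 × 10^16.
SE(Ŷ) = √(1.4855002 × 10^16) = 1.2188 × 10^8.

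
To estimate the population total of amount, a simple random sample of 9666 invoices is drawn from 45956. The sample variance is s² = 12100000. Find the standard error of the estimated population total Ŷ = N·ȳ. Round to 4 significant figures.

Var(Ŷ) = N²·Var(ȳ) = N²·(1 − n/N)·s²/n.
f = 9666/45956 = 0.21033162; Var(ȳ) = 0.78966838·12100000/9666 = 988.51514.
Var(Ŷ) = 45956² · 988.51514 = 2.0876984 × 10^12.
SE(Ŷ) = √(2.0876984 × 10^12) = 1.445 × 10^6.

1.445 × 10^6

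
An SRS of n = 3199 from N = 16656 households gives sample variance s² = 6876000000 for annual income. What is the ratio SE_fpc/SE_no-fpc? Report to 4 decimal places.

f = n/N = 3199/16656 = 0.19206292.
SE_no-fpc = √(s²/n) = 1466.0906; SE_fpc = √((1−f)s²/n) = 1317.8002.
Ratio = √(1−f) = 0.89885320.

0.8989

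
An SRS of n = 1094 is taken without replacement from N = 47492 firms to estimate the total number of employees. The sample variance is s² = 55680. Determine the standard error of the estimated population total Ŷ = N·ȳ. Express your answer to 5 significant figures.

Var(Ŷ) = N²·Var(ȳ) = N²·(1 − n/N)·s²/n.
f = 1094/47492 = 0.02303546; Var(ȳ) = 0.97696454·55680/1094 = 49.723387.
Var(Ŷ) = 47492² · 49.723387 = 1.1215061 × 10^11.
SE(Ŷ) = √(1.1215061 × 10^11) = 334890.

334890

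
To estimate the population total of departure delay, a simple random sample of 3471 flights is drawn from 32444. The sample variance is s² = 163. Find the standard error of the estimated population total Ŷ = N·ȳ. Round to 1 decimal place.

Var(Ŷ) = N²·Var(ȳ) = N²·(1 − n/N)·s²/n.
f = 3471/32444 = 0.10698434; Var(ȳ) = 0.89301566·163/3471 = 0.041936489.
Var(Ŷ) = 32444² · 0.041936489 = 4.4142899 × 10^7.
SE(Ŷ) = √(4.4142899 × 10^7) = 6644.0.

6644.0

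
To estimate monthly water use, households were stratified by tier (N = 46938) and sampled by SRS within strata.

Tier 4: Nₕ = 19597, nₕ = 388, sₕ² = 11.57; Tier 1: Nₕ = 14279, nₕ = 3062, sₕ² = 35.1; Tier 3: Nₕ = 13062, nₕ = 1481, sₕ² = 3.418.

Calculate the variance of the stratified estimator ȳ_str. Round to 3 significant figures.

0.00609

Var(ȳ_str) = Σₕ Wₕ²(1 − fₕ)sₕ²/nₕ with Wₕ = Nₕ/N, N = 46938.
Tier 4: Wₕ = 0.41750820; term = 0.41750820²·(1 − 0.01979895)·11.57/388 = 0.0050950309.
Tier 1: Wₕ = 0.30420981; term = 0.30420981²·(1 − 0.21444079)·35.1/3062 = 8.333497 × 10^-4.
Tier 3: Wₕ = 0.27828199; term = 0.27828199²·(1 − 0.11338233)·3.418/1481 = 1.5846143 × 10^-4.
Sum = 0.006086842.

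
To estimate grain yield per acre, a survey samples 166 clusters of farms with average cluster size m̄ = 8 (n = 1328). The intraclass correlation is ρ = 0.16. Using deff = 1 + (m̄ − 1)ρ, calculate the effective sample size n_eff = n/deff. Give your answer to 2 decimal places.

deff = 1 + (8 − 1)·0.16 = 1 + 1.12 = 2.12.
n_eff = 1328 / 2.12 = 626.42.

626.42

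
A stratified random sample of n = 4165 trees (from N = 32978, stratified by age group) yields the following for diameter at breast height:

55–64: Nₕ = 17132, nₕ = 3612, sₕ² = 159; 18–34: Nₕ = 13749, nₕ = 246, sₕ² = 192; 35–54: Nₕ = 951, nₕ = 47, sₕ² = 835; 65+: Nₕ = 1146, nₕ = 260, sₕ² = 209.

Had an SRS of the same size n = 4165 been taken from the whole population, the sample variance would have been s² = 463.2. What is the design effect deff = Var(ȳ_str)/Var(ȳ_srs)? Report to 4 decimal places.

Var(ȳ_str) = Σ Wₕ²(1−fₕ)sₕ²/nₕ with Wₕ = Nₕ/32978:
  55–64: (17132/32978)²·(1−3612/17132)·159/3612 = 0.0093753073
  18–34: (13749/32978)²·(1−246/13749)·192/246 = 0.13323517
  35–54: (951/32978)²·(1−47/951)·835/47 = 0.014043939
  65+: (1146/32978)²·(1−260/1146)·209/260 = 7.504861 × 10^-4
  → Var(ȳ_str) = 0.1574049.
Var(ȳ_srs) = (1 − 4165/32978)·463.2/4165 = 0.097166758.
deff = 0.1574049 / 0.097166758 = 1.6199.

1.6199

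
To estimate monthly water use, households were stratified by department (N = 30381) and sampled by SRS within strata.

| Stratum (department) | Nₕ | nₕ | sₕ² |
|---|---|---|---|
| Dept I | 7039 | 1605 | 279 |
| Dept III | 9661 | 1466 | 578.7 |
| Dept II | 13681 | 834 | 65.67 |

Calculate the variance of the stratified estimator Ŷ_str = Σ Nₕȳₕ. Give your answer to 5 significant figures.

5.1741 × 10^7

Var(Ŷ_str) = Σₕ Nₕ²(1 − fₕ)sₕ²/nₕ.
Dept I: 7039²·(1 − 1605/7039)·279/1605 = 6.6490526 × 10^6.
Dept III: 9661²·(1 − 1466/9661)·578.7/1466 = 3.1252917 × 10^7.
Dept II: 13681²·(1 − 834/13681)·65.67/834 = 1.3839504 × 10^7.
Sum = 5.1741474 × 10^7.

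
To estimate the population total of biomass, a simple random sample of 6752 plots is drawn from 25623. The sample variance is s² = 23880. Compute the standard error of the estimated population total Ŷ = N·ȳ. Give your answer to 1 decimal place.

41353.6

Var(Ŷ) = N²·Var(ȳ) = N²·(1 − n/N)·s²/n.
f = 6752/25623 = 0.26351325; Var(ȳ) = 0.73648675·23880/6752 = 2.6047547.
Var(Ŷ) = 25623² · 2.6047547 = 1.7101208 × 10^9.
SE(Ŷ) = √(1.7101208 × 10^9) = 41353.6.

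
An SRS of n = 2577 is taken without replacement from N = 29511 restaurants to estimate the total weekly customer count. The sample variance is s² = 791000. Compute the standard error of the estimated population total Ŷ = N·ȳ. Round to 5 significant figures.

Var(Ŷ) = N²·Var(ȳ) = N²·(1 − n/N)·s²/n.
f = 2577/29511 = 0.08732337; Var(ȳ) = 0.91267663·791000/2577 = 280.1425.
Var(Ŷ) = 29511² · 280.1425 = 2.4397586 × 10^11.
SE(Ŷ) = √(2.4397586 × 10^11) = 493940.

493940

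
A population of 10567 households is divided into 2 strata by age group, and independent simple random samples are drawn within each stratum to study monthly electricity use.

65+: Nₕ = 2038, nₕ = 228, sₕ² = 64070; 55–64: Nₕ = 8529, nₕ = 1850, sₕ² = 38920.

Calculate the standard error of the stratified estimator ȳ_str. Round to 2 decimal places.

Var(ȳ_str) = Σₕ Wₕ²(1 − fₕ)sₕ²/nₕ with Wₕ = Nₕ/N, N = 10567.
65+: Wₕ = 0.19286458; term = 0.19286458²·(1 − 0.11187439)·64070/228 = 9.2832323.
55–64: Wₕ = 0.80713542; term = 0.80713542²·(1 − 0.21690702)·38920/1850 = 10.732657.
Sum = 20.015889.
SE = √(20.015889) = 4.47.

4.47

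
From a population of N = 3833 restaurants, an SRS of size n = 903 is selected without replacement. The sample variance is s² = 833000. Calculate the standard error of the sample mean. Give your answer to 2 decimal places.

Under SRS without replacement, Var(ȳ) = (1 − f)·s²/n with f = n/N = 903/3833 = 0.23558570.
Var(ȳ) = (1 − 0.23558570)·833000/903 = 0.76441430·922.48062 = 705.15737.
SE(ȳ) = √(705.15737) = 26.55.

26.55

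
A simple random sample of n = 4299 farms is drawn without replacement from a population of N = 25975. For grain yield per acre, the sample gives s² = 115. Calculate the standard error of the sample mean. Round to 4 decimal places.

0.1494

Under SRS without replacement, Var(ȳ) = (1 − f)·s²/n with f = n/N = 4299/25975 = 0.16550529.
Var(ȳ) = (1 − 0.16550529)·115/4299 = 0.83449471·0.026750407 = 0.022323073.
SE(ȳ) = √(0.022323073) = 0.1494.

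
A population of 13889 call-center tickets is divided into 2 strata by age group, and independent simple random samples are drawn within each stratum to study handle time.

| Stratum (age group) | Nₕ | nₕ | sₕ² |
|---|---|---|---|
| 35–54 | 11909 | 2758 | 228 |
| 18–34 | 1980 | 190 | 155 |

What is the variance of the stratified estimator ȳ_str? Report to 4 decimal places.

0.0617

Var(ȳ_str) = Σₕ Wₕ²(1 − fₕ)sₕ²/nₕ with Wₕ = Nₕ/N, N = 13889.
35–54: Wₕ = 0.85744114; term = 0.85744114²·(1 − 0.23158955)·228/2758 = 0.046702753.
18–34: Wₕ = 0.14255886; term = 0.14255886²·(1 − 0.09595960)·155/190 = 0.014988369.
Sum = 0.061691122.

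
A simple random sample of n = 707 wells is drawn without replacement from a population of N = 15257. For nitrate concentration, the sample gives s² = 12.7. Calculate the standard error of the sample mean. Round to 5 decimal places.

Under SRS without replacement, Var(ȳ) = (1 − f)·s²/n with f = n/N = 707/15257 = 0.04633939.
Var(ȳ) = (1 − 0.04633939)·12.7/707 = 0.95366061·0.017963225 = 0.01713082.
SE(ȳ) = √(0.01713082) = 0.13088.

0.13088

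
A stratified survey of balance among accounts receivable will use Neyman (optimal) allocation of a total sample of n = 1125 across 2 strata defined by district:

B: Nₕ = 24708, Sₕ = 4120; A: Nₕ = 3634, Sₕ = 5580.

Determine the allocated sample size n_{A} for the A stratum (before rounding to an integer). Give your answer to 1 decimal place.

186.9

Neyman allocation: nₕ = n·NₕSₕ / Σⱼ NⱼSⱼ.
Σ NⱼSⱼ = 24708·4120 + 3634·5580 = 1.2207468 × 10^8.
n_{A} = 1125·3634·5580 / (1.2207468 × 10^8) = 186.9.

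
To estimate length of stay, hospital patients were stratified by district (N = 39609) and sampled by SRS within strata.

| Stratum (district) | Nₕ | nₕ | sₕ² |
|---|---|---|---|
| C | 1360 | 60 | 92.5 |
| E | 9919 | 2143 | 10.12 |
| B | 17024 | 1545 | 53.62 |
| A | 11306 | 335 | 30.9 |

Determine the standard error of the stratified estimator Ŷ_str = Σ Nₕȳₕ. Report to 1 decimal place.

4865.8

Var(Ŷ_str) = Σₕ Nₕ²(1 − fₕ)sₕ²/nₕ.
C: 1360²·(1 − 60/1360)·92.5/60 = 2.7256667 × 10^6.
E: 9919²·(1 − 2143/9919)·10.12/2143 = 364235.68.
B: 17024²·(1 − 1545/17024)·53.62/1545 = 9.1454028 × 10^6.
A: 11306²·(1 − 335/11306)·30.9/335 = 1.1441129 × 10^7.
Sum = 2.3676434 × 10^7.
SE = √(2.3676434 × 10^7) = 4865.8.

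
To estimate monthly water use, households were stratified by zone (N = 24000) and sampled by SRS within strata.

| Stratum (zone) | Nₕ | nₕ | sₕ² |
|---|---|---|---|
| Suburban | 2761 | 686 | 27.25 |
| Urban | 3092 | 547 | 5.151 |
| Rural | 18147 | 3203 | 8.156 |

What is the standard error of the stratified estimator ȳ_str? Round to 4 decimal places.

Var(ȳ_str) = Σₕ Wₕ²(1 − fₕ)sₕ²/nₕ with Wₕ = Nₕ/N, N = 24000.
Suburban: Wₕ = 0.11504167; term = 0.11504167²·(1 − 0.24846070)·27.25/686 = 3.9509762 × 10^-4.
Urban: Wₕ = 0.12883333; term = 0.12883333²·(1 − 0.17690815)·5.151/547 = 1.2864977 × 10^-4.
Rural: Wₕ = 0.75612500; term = 0.75612500²·(1 − 0.17650300)·8.156/3203 = 0.0011988628.
Sum = 0.0017226102.
SE = √(0.0017226102) = 0.0415.

0.0415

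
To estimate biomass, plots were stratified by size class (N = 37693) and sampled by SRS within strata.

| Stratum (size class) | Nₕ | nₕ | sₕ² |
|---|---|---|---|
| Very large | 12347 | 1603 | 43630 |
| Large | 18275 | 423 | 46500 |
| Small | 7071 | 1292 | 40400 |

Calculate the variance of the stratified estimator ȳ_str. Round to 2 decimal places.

28.68

Var(ȳ_str) = Σₕ Wₕ²(1 − fₕ)sₕ²/nₕ with Wₕ = Nₕ/N, N = 37693.
Very large: Wₕ = 0.32756745; term = 0.32756745²·(1 − 0.12982911)·43630/1603 = 2.5413105.
Large: Wₕ = 0.48483803; term = 0.48483803²·(1 − 0.02314637)·46500/423 = 25.242679.
Small: Wₕ = 0.18759451; term = 0.18759451²·(1 − 0.18271814)·40400/1292 = 0.89935463.
Sum = 28.683344.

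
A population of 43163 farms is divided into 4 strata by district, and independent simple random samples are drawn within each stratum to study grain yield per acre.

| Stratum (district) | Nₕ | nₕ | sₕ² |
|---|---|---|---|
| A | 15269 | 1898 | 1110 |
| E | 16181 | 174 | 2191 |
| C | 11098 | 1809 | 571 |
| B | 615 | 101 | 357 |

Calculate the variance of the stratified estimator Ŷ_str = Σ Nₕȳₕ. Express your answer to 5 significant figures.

3.4145 × 10^9

Var(Ŷ_str) = Σₕ Nₕ²(1 − fₕ)sₕ²/nₕ.
A: 15269²·(1 − 1898/15269)·1110/1898 = 1.1939916 × 10^8.
E: 16181²·(1 − 174/16181)·2191/174 = 3.2614328 × 10^9.
C: 11098²·(1 − 1809/11098)·571/1809 = 3.2539526 × 10^7.
B: 615²·(1 − 101/615)·357/101 = 1.1173393 × 10^6.
Sum = 3.4144888 × 10^9.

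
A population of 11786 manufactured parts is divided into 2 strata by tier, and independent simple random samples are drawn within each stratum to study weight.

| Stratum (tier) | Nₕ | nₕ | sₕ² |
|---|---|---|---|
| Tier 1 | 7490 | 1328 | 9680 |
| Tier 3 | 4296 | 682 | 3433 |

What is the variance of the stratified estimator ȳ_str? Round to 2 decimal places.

Var(ȳ_str) = Σₕ Wₕ²(1 − fₕ)sₕ²/nₕ with Wₕ = Nₕ/N, N = 11786.
Tier 1: Wₕ = 0.63549975; term = 0.63549975²·(1 − 0.17730307)·9680/1328 = 2.4218538.
Tier 3: Wₕ = 0.36450025; term = 0.36450025²·(1 − 0.15875233)·3433/682 = 0.56261198.
Sum = 2.9844658.

2.98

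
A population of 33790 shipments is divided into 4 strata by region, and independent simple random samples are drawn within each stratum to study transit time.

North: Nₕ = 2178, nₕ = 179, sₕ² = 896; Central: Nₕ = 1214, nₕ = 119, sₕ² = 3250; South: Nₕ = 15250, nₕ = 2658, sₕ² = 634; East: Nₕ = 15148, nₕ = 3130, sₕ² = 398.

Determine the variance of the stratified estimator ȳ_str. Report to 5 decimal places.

0.11128

Var(ȳ_str) = Σₕ Wₕ²(1 − fₕ)sₕ²/nₕ with Wₕ = Nₕ/N, N = 33790.
North: Wₕ = 0.06445694; term = 0.06445694²·(1 − 0.08218549)·896/179 = 0.019087509.
Central: Wₕ = 0.03592779; term = 0.03592779²·(1 − 0.09802306)·3250/119 = 0.031797489.
South: Wₕ = 0.45131696; term = 0.45131696²·(1 − 0.17429508)·634/2658 = 0.040116447.
East: Wₕ = 0.44829831; term = 0.44829831²·(1 − 0.20662794)·398/3130 = 0.020274486.
Sum = 0.11127593.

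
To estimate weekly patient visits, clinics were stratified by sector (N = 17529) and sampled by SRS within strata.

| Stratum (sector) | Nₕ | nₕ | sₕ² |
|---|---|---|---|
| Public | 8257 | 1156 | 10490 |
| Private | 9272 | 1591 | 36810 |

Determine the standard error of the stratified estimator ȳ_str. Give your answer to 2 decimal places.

Var(ȳ_str) = Σₕ Wₕ²(1 − fₕ)sₕ²/nₕ with Wₕ = Nₕ/N, N = 17529.
Public: Wₕ = 0.47104798; term = 0.47104798²·(1 − 0.14000242)·10490/1156 = 1.7315904.
Private: Wₕ = 0.52895202; term = 0.52895202²·(1 − 0.17159189)·36810/1591 = 5.3625647.
Sum = 7.0941551.
SE = √(7.0941551) = 2.66.

2.66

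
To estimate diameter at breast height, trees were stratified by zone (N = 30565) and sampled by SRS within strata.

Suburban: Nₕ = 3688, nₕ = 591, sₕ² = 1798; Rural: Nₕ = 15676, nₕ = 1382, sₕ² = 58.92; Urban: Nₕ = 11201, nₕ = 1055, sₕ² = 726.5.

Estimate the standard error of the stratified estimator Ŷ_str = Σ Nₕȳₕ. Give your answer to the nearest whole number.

11071

Var(Ŷ_str) = Σₕ Nₕ²(1 − fₕ)sₕ²/nₕ.
Suburban: 3688²·(1 − 591/3688)·1798/591 = 3.4748361 × 10^7.
Rural: 15676²·(1 − 1382/15676)·58.92/1382 = 9.5530869 × 10^6.
Urban: 11201²·(1 − 1055/11201)·726.5/1055 = 7.8259094 × 10^7.
Sum = 1.2256054 × 10^8.
SE = √(1.2256054 × 10^8) = 11071.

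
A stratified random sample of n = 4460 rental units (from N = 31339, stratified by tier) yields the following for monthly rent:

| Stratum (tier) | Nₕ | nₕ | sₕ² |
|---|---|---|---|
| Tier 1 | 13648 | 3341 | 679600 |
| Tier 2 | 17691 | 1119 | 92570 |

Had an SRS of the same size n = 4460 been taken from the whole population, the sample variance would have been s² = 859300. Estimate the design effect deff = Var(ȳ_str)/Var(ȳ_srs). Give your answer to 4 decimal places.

Var(ȳ_str) = Σ Wₕ²(1−fₕ)sₕ²/nₕ with Wₕ = Nₕ/31339:
  Tier 1: (13648/31339)²·(1−3341/13648)·679600/3341 = 29.134523
  Tier 2: (17691/31339)²·(1−1119/17691)·92570/1119 = 24.694328
  → Var(ȳ_str) = 53.828851.
Var(ȳ_srs) = (1 − 4460/31339)·859300/4460 = 165.24865.
deff = 53.828851 / 165.24865 = 0.3257.

0.3257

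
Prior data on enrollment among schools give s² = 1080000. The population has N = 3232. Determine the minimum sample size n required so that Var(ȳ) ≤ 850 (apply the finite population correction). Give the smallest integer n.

913

Without fpc, n₀ = s²/D = 1080000/850 = 1270.5882.
With fpc, (1 − n/N)·s²/n ≤ D requires n ≥ n₀/(1 + n₀/N) = 1270.5882/(1 + 1270.5882/3232) = 912.0401.
Rounding up, n = 913.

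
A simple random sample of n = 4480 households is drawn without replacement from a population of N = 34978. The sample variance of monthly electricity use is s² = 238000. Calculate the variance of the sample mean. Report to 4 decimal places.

Under SRS without replacement, Var(ȳ) = (1 − f)·s²/n with f = n/N = 4480/34978 = 0.12808051.
Var(ȳ) = (1 − 0.12808051)·238000/4480 = 0.87191949·53.125 = 46.320723.

46.3207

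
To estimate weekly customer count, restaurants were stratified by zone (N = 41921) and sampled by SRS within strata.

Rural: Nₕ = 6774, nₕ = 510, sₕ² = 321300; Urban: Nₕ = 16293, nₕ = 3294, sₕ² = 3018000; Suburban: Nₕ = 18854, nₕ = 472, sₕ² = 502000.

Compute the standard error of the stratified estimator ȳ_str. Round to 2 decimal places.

Var(ȳ_str) = Σₕ Wₕ²(1 − fₕ)sₕ²/nₕ with Wₕ = Nₕ/N, N = 41921.
Rural: Wₕ = 0.16158966; term = 0.16158966²·(1 − 0.07528787)·321300/510 = 15.211576.
Urban: Wₕ = 0.38865962; term = 0.38865962²·(1 − 0.20217271)·3018000/3294 = 110.41889.
Suburban: Wₕ = 0.44975072; term = 0.44975072²·(1 − 0.02503448)·502000/472 = 209.7465.
Sum = 335.37697.
SE = √(335.37697) = 18.31.

18.31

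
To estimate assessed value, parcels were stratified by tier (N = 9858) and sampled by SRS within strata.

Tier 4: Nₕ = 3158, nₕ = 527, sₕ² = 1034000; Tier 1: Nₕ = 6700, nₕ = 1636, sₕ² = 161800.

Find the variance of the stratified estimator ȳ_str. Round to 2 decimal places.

Var(ȳ_str) = Σₕ Wₕ²(1 − fₕ)sₕ²/nₕ with Wₕ = Nₕ/N, N = 9858.
Tier 4: Wₕ = 0.32034896; term = 0.32034896²·(1 − 0.16687777)·1034000/527 = 167.75106.
Tier 1: Wₕ = 0.67965104; term = 0.67965104²·(1 − 0.24417910)·161800/1636 = 34.529166.
Sum = 202.28023.

202.28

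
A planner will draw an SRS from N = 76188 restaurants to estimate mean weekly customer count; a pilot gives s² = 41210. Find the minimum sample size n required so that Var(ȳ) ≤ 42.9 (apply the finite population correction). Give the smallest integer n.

949

Without fpc, n₀ = s²/D = 41210/42.9 = 960.6061.
With fpc, (1 − n/N)·s²/n ≤ D requires n ≥ n₀/(1 + n₀/N) = 960.6061/(1 + 960.6061/76188) = 948.6452.
Rounding up, n = 949.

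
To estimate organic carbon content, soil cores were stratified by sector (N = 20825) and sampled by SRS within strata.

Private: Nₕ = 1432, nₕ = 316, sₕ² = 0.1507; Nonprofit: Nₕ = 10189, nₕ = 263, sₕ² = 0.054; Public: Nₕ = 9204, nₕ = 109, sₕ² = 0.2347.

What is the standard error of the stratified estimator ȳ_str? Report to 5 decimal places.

0.02157

Var(ȳ_str) = Σₕ Wₕ²(1 − fₕ)sₕ²/nₕ with Wₕ = Nₕ/N, N = 20825.
Private: Wₕ = 0.06876351; term = 0.06876351²·(1 − 0.22067039)·0.1507/316 = 1.7573706 × 10^-6.
Nonprofit: Wₕ = 0.48926771; term = 0.48926771²·(1 − 0.02581215)·0.054/263 = 4.788217 × 10^-5.
Public: Wₕ = 0.44196879; term = 0.44196879²·(1 − 0.01184268)·0.2347/109 = 4.1561947 × 10^-4.
Sum = 4.6525901 × 10^-4.
SE = √(4.6525901 × 10^-4) = 0.02157.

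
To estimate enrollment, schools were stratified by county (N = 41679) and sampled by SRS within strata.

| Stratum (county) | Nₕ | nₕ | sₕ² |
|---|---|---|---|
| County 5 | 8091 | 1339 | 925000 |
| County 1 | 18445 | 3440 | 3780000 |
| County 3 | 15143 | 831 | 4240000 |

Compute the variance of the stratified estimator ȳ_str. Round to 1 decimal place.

Var(ȳ_str) = Σₕ Wₕ²(1 − fₕ)sₕ²/nₕ with Wₕ = Nₕ/N, N = 41679.
County 5: Wₕ = 0.19412654; term = 0.19412654²·(1 − 0.16549252)·925000/1339 = 21.725071.
County 1: Wₕ = 0.44254901; term = 0.44254901²·(1 − 0.18650041)·3780000/3440 = 175.07069.
County 3: Wₕ = 0.36332446; term = 0.36332446²·(1 − 0.05487684)·4240000/831 = 636.56463.
Sum = 833.36039.

833.4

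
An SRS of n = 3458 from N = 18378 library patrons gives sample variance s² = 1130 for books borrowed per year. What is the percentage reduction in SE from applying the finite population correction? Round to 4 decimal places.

9.8978

f = n/N = 3458/18378 = 0.18815976.
SE_no-fpc = √(s²/n) = 0.57164542; SE_fpc = √((1−f)s²/n) = 0.51506497.
Ratio = √(1−f) = 0.90102178. Reduction = 100·(1 − 0.90102178) = 9.8978%.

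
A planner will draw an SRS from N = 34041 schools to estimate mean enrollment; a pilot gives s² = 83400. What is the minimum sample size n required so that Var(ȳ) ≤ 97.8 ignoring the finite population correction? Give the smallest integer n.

853

Without fpc, n₀ = s²/D = 83400/97.8 = 852.7607.
Rounding up, n = 853.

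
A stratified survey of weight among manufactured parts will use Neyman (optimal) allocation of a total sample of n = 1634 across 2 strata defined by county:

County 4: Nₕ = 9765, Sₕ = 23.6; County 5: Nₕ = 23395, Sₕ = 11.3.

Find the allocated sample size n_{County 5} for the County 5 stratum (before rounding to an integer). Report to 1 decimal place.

Neyman allocation: nₕ = n·NₕSₕ / Σⱼ NⱼSⱼ.
Σ NⱼSⱼ = 9765·23.6 + 23395·11.3 = 494817.5.
n_{County 5} = 1634·23395·11.3 / 494817.5 = 873.0.

873.0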